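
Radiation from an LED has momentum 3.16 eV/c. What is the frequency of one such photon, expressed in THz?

764 THz

Use h = 6.62607015·10^-34 J·s, c = 2.99792458·10^8 m/s, 1 eV = 1.602176634·10^-19 J.
In SI units: p = 3.16 eV/c = 1.6888·10^-27 kg·m/s.
Since f = pc/h for a photon, f = 7.641·10^14 Hz.
Converting to THz: f = 764.1 THz ≈ 764 THz.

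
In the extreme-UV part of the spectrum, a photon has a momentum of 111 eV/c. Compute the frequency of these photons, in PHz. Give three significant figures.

26.8 PHz

In SI units: p = 111 eV/c = 5.9322e-26 kg·m/s.
For a photon f = pc/h, so f = 2.684e16 Hz.
Converting to PHz: f = 26.84 PHz ≈ 26.8 PHz.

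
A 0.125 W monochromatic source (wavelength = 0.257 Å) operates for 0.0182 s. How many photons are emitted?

2.94e11 photons

Total energy: E_total = P·t = 0.125 × 0.0182 = 0.002275 J.
Per-photon energy: E = 7.729e-15 J.
N = E_total / E_photon = 2.94e11.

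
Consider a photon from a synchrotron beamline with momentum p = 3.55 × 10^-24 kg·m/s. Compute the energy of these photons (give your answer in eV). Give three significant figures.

Take c = 2.99792458 × 10^8 m/s, 1 eV = 1.602176634 × 10^-19 J.
The photon relation is E = pc, giving E = 1.064 × 10^-15 J.
Converting to eV: E = 6643 eV ≈ 6640 eV.

6640 eV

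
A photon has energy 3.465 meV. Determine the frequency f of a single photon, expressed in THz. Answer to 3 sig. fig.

0.838 THz

(h = 6.62607015e-34 J·s, 1 eV = 1.602176634e-19 J.)
First convert: E = 3.465 meV = 5.5515e-22 J.
Since f = E/h for a photon, f = 8.378e11 Hz.
Converting to THz: f = 0.8378 THz ≈ 0.838 THz.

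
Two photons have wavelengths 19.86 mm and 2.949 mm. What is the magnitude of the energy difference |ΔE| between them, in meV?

Using E = hc/λ: E₁ = 1.0002 × 10^-23 J, E₂ = 6.7360 × 10^-23 J.
|ΔE| = |1.0002 × 10^-23 − 6.7360 × 10^-23| = 5.74 × 10^-23 J = 0.358 meV.

0.358 meV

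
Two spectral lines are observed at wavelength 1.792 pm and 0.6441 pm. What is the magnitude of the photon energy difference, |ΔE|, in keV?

Using E = hc/λ: E₁ = 1.1085 × 10^-13 J, E₂ = 3.0841 × 10^-13 J.
|ΔE| = |1.1085 × 10^-13 − 3.0841 × 10^-13| = 1.98 × 10^-13 J = 1230 keV.

1230 keV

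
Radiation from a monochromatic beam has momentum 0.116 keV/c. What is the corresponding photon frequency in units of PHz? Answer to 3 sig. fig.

In SI units: p = 0.116 keV/c = 6.1994e-26 kg·m/s.
Since f = pc/h for a photon, f = 2.805e16 Hz.
Converting to PHz: f = 28.05 PHz ≈ 28.0 PHz.

28.0 PHz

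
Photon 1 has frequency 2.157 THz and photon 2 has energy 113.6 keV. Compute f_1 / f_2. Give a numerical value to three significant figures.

f_1 = 2.157·10^12 Hz (from frequency = 2.157 THz, via f given directly).
f_2 = 2.747·10^19 Hz (from energy = 113.6 keV, via f = E/h).
Ratio = 2.157·10^12 / 2.747·10^19 = 7.85·10^-8.

7.85·10^-8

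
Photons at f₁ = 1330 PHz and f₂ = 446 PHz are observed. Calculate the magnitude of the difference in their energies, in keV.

3.66 keV

Using E = hf: E₁ = 8.813e-16 J, E₂ = 2.955e-16 J.
|ΔE| = |8.813e-16 − 2.955e-16| = 5.86e-16 J = 3.66 keV.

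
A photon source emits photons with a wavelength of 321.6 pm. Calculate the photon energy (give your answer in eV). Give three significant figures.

3860 eV

In SI units: λ = 321.6 pm = 3.216e-10 m.
The photon relation is E = hc/λ, giving E = 6.177e-16 J.
Converting to eV: E = 3855 eV ≈ 3860 eV.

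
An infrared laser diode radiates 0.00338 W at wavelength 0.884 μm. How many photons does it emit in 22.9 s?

3.44e17 photons

Total energy: E_total = P·t = 0.00338 × 22.9 = 0.07740 J.
Per-photon energy: E = 2.247e-19 J.
N = E_total / E_photon = 3.44e17.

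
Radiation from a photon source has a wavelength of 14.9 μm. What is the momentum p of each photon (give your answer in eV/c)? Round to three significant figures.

(h = 6.62607015 × 10^-34 J·s, c = 2.99792458 × 10^8 m/s, 1 eV = 1.602176634 × 10^-19 J.)
Convert to SI: λ = 14.9 μm = 1.49 × 10^-5 m.
For a photon p = h/λ, so p = 4.447 × 10^-29 kg·m/s.
Converting to eV/c: p = 0.08321 eV/c ≈ 0.0832 eV/c.

0.0832 eV/c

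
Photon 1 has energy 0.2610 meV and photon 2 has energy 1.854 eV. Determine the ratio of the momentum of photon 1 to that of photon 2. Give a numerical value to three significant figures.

1.41 × 10^-4

p_1 = 1.395 × 10^-31 kg·m/s (from energy = 0.2610 meV, via p = E/c).
p_2 = 9.908 × 10^-28 kg·m/s (from energy = 1.854 eV, via p = E/c).
Ratio = 1.395 × 10^-31 / 9.908 × 10^-28 = 1.41 × 10^-4.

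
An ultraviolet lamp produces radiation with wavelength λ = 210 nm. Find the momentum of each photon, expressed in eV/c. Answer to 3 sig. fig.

5.90 eV/c

In SI units: λ = 210 nm = 2.1e-7 m.
For a photon p = h/λ, so p = 3.155e-27 kg·m/s.
Converting to eV/c: p = 5.904 eV/c ≈ 5.90 eV/c.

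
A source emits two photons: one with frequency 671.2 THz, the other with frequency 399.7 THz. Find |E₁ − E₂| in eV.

1.12 eV

Using E = hf: E₁ = 4.4474 × 10^-19 J, E₂ = 2.6484 × 10^-19 J.
|ΔE| = |4.4474 × 10^-19 − 2.6484 × 10^-19| = 1.80 × 10^-19 J = 1.12 eV.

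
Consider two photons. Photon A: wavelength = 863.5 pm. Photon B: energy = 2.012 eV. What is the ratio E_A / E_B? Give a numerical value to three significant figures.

714

E_A = 2.300e-16 J (from wavelength = 863.5 pm, via E = hc/λ).
E_B = 3.224e-19 J (from energy = 2.012 eV, via E given directly).
Ratio = 2.300e-16 / 3.224e-19 = 714.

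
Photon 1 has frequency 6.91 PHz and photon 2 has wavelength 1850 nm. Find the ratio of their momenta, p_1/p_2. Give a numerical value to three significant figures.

42.6

p_1 = 1.527·10^-26 kg·m/s (from frequency = 6.91 PHz, via p = hf/c).
p_2 = 3.582·10^-28 kg·m/s (from wavelength = 1850 nm, via p = h/λ).
Ratio = 1.527·10^-26 / 3.582·10^-28 = 42.6.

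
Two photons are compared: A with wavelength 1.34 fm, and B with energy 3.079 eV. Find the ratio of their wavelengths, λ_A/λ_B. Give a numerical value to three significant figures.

λ_A = 1.340·10^-15 m (from wavelength = 1.34 fm, via λ given directly).
λ_B = 4.027·10^-7 m (from energy = 3.079 eV, via λ = hc/E).
Ratio = 1.340·10^-15 / 4.027·10^-7 = 3.33·10^-9.

3.33·10^-9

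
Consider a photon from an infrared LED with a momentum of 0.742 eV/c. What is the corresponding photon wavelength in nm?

(h = 6.62607015e-34 J·s, c = 2.99792458e8 m/s, 1 eV = 1.602176634e-19 J.)
Convert to SI: p = 0.742 eV/c = 3.9655e-28 kg·m/s.
Since λ = h/p for a photon, λ = 1.671e-6 m.
Converting to nm: λ = 1671 nm ≈ 1670 nm.

1670 nm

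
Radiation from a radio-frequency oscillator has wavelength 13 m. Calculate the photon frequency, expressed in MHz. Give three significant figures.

23.1 MHz

Apply f = c/λ: f = 2.306 × 10^7 Hz.
Converting to MHz: f = 23.06 MHz ≈ 23.1 MHz.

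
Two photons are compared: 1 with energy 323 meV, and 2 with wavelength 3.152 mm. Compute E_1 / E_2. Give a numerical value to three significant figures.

E_1 = 5.175e-20 J (from energy = 323 meV, via E given directly).
E_2 = 6.302e-23 J (from wavelength = 3.152 mm, via E = hc/λ).
Ratio = 5.175e-20 / 6.302e-23 = 821.

821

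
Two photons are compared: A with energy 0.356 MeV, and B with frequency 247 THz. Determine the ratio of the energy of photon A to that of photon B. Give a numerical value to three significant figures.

3.49e5

E_A = 5.704e-14 J (from energy = 0.356 MeV, via E given directly).
E_B = 1.637e-19 J (from frequency = 247 THz, via E = hf).
Ratio = 5.704e-14 / 1.637e-19 = 3.49e5.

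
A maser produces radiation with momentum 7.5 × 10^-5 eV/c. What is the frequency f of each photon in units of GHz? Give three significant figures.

Use h = 6.62607015 × 10^-34 J·s, c = 2.99792458 × 10^8 m/s, 1 eV = 1.602176634 × 10^-19 J.
In SI units: p = 7.5 × 10^-5 eV/c = 4.0082 × 10^-32 kg·m/s.
Apply f = pc/h: f = 1.813 × 10^10 Hz.
Converting to GHz: f = 18.13 GHz ≈ 18.1 GHz.

18.1 GHz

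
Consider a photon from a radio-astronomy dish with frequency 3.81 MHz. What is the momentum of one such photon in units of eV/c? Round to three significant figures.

1.58 × 10^-8 eV/c

In SI units: f = 3.81 MHz = 3.81 × 10^6 Hz.
Since p = hf/c for a photon, p = 8.421 × 10^-36 kg·m/s.
Converting to eV/c: p = 1.576 × 10^-8 eV/c ≈ 1.58 × 10^-8 eV/c.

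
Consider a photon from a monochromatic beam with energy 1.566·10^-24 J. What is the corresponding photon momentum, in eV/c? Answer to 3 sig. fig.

Take c = 2.99792458·10^8 m/s, 1 eV = 1.602176634·10^-19 J.
Since p = E/c for a photon, p = 5.224·10^-33 kg·m/s.
Converting to eV/c: p = 9.774·10^-6 eV/c ≈ 9.77·10^-6 eV/c.

9.77·10^-6 eV/c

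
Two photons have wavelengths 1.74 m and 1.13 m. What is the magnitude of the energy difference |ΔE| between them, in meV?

Using E = hc/λ: E₁ = 1.142 × 10^-25 J, E₂ = 1.758 × 10^-25 J.
|ΔE| = |1.142 × 10^-25 − 1.758 × 10^-25| = 6.16 × 10^-26 J = 3.85 × 10^-4 meV.

3.85 × 10^-4 meV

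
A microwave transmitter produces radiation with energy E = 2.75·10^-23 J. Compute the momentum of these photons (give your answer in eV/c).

1.72·10^-4 eV/c

Use c = 2.99792458·10^8 m/s, 1 eV = 1.602176634·10^-19 J.
For a photon p = E/c, so p = 9.173·10^-32 kg·m/s.
Converting to eV/c: p = 1.716·10^-4 eV/c ≈ 1.72·10^-4 eV/c.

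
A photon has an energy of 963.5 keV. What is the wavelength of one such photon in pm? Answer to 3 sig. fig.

1.29 pm

In SI units: E = 963.5 keV = 1.5437 × 10^-13 J.
The photon relation is λ = hc/E, giving λ = 1.287 × 10^-12 m.
Converting to pm: λ = 1.287 pm ≈ 1.29 pm.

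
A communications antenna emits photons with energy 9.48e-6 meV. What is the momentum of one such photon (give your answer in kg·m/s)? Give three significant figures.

5.07e-36 kg·m/s

In SI units: E = 9.48e-6 meV = 1.5189e-27 J.
Apply p = E/c: p = 5.066e-36 kg·m/s.
So p ≈ 5.07e-36 kg·m/s.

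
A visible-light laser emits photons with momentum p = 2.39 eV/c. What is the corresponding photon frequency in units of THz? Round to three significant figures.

578 THz

Take h = 6.62607015·10^-34 J·s, c = 2.99792458·10^8 m/s, 1 eV = 1.602176634·10^-19 J.
In SI units: p = 2.39 eV/c = 1.2773·10^-27 kg·m/s.
The photon relation is f = pc/h, giving f = 5.779·10^14 Hz.
Converting to THz: f = 577.9 THz ≈ 578 THz.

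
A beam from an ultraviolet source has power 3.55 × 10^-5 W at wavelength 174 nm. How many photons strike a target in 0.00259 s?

Total energy: E_total = P·t = 3.55 × 10^-5 × 0.00259 = 9.195 × 10^-8 J.
Per-photon energy: E = 1.142 × 10^-18 J.
N = E_total / E_photon = 8.05 × 10^10.

8.05 × 10^10 photons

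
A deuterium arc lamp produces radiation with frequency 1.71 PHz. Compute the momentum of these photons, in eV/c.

Convert to SI: f = 1.71 PHz = 1.71e15 Hz.
Since p = hf/c for a photon, p = 3.779e-27 kg·m/s.
Converting to eV/c: p = 7.072 eV/c ≈ 7.07 eV/c.

7.07 eV/c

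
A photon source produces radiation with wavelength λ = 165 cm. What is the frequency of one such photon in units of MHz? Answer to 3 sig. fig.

Use c = 2.99792458e8 m/s.
First convert: λ = 165 cm = 1.65 m.
The photon relation is f = c/λ, giving f = 1.817e8 Hz.
Converting to MHz: f = 181.7 MHz ≈ 182 MHz.

182 MHz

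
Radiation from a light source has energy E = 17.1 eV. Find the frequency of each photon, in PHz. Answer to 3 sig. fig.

First convert: E = 17.1 eV = 2.7397·10^-18 J.
The photon relation is f = E/h, giving f = 4.135·10^15 Hz.
Converting to PHz: f = 4.135 PHz ≈ 4.13 PHz.

4.13 PHz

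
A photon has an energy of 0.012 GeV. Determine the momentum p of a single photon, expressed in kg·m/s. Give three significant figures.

Use c = 2.99792458 × 10^8 m/s, 1 eV = 1.602176634 × 10^-19 J.
In SI units: E = 0.012 GeV = 1.9226 × 10^-12 J.
Apply p = E/c: p = 6.413 × 10^-21 kg·m/s.
So p ≈ 6.41 × 10^-21 kg·m/s.

6.41 × 10^-21 kg·m/s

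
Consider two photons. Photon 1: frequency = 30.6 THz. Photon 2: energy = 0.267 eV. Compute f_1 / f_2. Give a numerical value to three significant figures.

f_1 = 3.060e13 Hz (from frequency = 30.6 THz, via f given directly).
f_2 = 6.456e13 Hz (from energy = 0.267 eV, via f = E/h).
Ratio = 3.060e13 / 6.456e13 = 0.474.

0.474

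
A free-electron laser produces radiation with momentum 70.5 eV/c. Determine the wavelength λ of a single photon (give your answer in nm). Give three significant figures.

17.6 nm

Convert to SI: p = 70.5 eV/c = 3.7677e-26 kg·m/s.
The photon relation is λ = h/p, giving λ = 1.759e-8 m.
Converting to nm: λ = 17.59 nm ≈ 17.6 nm.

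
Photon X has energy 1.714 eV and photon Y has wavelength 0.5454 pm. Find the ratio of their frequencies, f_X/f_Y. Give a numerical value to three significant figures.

7.54 × 10^-7

f_X = 4.144 × 10^14 Hz (from energy = 1.714 eV, via f = E/h).
f_Y = 5.497 × 10^20 Hz (from wavelength = 0.5454 pm, via f = c/λ).
Ratio = 4.144 × 10^14 / 5.497 × 10^20 = 7.54 × 10^-7.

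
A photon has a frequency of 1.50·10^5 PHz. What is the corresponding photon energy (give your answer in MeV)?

0.620 MeV

Use h = 6.62607015·10^-34 J·s, 1 eV = 1.602176634·10^-19 J.
In SI units: f = 1.50·10^5 PHz = 1.50·10^20 Hz.
Apply E = hf: E = 9.939·10^-14 J.
Converting to MeV: E = 0.6204 MeV ≈ 0.620 MeV.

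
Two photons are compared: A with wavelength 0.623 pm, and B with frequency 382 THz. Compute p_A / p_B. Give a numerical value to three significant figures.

1.26 × 10^6

p_A = 1.064 × 10^-21 kg·m/s (from wavelength = 0.623 pm, via p = h/λ).
p_B = 8.443 × 10^-28 kg·m/s (from frequency = 382 THz, via p = hf/c).
Ratio = 1.064 × 10^-21 / 8.443 × 10^-28 = 1.26 × 10^6.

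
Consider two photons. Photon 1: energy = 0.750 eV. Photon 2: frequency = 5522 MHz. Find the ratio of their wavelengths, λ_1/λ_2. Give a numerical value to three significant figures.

3.04 × 10^-5

λ_1 = 1.653 × 10^-6 m (from energy = 0.750 eV, via λ = hc/E).
λ_2 = 0.05429 m (from frequency = 5522 MHz, via λ = c/f).
Ratio = 1.653 × 10^-6 / 0.05429 = 3.04 × 10^-5.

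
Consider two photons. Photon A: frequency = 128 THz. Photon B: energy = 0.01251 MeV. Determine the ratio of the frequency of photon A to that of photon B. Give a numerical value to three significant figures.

4.23e-5

f_A = 1.280e14 Hz (from frequency = 128 THz, via f given directly).
f_B = 3.025e18 Hz (from energy = 0.01251 MeV, via f = E/h).
Ratio = 1.280e14 / 3.025e18 = 4.23e-5.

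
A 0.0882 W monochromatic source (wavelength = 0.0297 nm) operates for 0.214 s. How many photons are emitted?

Total energy: E_total = P·t = 0.0882 × 0.214 = 0.01887 J.
Per-photon energy: E = 6.688 × 10^-15 J.
N = E_total / E_photon = 2.82 × 10^12.

2.82 × 10^12 photons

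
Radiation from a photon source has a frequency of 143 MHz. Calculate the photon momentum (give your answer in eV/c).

5.91e-7 eV/c

In SI units: f = 143 MHz = 1.43e8 Hz.
The photon relation is p = hf/c, giving p = 3.161e-34 kg·m/s.
Converting to eV/c: p = 5.914e-7 eV/c ≈ 5.91e-7 eV/c.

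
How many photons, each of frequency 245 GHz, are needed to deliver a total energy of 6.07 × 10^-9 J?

3.74 × 10^13 photons

Per-photon energy: E = 1.623 × 10^-22 J (from frequency = 245 GHz).
N = E_total / E_photon = 6.07 × 10^-9 J / 1.623 × 10^-22 J = 3.74 × 10^13.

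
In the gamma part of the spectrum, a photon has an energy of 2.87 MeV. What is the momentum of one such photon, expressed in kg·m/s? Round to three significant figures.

1.53 × 10^-21 kg·m/s

Take c = 2.99792458 × 10^8 m/s, 1 eV = 1.602176634 × 10^-19 J.
First convert: E = 2.87 MeV = 4.5982 × 10^-13 J.
For a photon p = E/c, so p = 1.534 × 10^-21 kg·m/s.
So p ≈ 1.53 × 10^-21 kg·m/s.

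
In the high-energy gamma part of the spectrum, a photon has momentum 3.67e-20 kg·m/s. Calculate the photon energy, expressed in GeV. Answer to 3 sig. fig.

Since E = pc for a photon, E = 1.100e-11 J.
Converting to GeV: E = 0.06867 GeV ≈ 0.0687 GeV.

0.0687 GeV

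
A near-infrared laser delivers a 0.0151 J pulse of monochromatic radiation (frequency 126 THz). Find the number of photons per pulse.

1.81·10^17 photons

Per-photon energy: E = 8.349·10^-20 J (from frequency = 126 THz).
N = E_total / E_photon = 0.0151 J / 8.349·10^-20 J = 1.81·10^17.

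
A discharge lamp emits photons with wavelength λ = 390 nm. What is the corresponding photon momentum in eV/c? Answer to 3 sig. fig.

3.18 eV/c

In SI units: λ = 390 nm = 3.9·10^-7 m.
Apply p = h/λ: p = 1.699·10^-27 kg·m/s.
Converting to eV/c: p = 3.179 eV/c ≈ 3.18 eV/c.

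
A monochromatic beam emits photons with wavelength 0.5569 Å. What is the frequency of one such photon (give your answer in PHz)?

In SI units: λ = 0.5569 Å = 5.569·10^-11 m.
The photon relation is f = c/λ, giving f = 5.383·10^18 Hz.
Converting to PHz: f = 5383 PHz ≈ 5380 PHz.

5380 PHz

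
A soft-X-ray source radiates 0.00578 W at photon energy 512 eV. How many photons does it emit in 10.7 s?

7.54e14 photons

Total energy: E_total = P·t = 0.00578 × 10.7 = 0.06185 J.
Per-photon energy: E = 8.203e-17 J.
N = E_total / E_photon = 7.54e14.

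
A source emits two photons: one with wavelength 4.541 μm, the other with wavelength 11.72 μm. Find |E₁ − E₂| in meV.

167 meV

Using E = hc/λ: E₁ = 4.3745 × 10^-20 J, E₂ = 1.6949 × 10^-20 J.
|ΔE| = |4.3745 × 10^-20 − 1.6949 × 10^-20| = 2.68 × 10^-20 J = 167 meV.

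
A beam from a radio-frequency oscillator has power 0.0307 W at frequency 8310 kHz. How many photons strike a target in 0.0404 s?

2.25 × 10^23 photons

Total energy: E_total = P·t = 0.0307 × 0.0404 = 0.001240 J.
Per-photon energy: E = 5.506 × 10^-27 J.
N = E_total / E_photon = 2.25 × 10^23.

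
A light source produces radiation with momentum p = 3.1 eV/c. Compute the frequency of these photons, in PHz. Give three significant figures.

0.750 PHz

Use h = 6.62607015·10^-34 J·s, c = 2.99792458·10^8 m/s, 1 eV = 1.602176634·10^-19 J.
First convert: p = 3.1 eV/c = 1.6567·10^-27 kg·m/s.
For a photon f = pc/h, so f = 7.496·10^14 Hz.
Converting to PHz: f = 0.7496 PHz ≈ 0.750 PHz.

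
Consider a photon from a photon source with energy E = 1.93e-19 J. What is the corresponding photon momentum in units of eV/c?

1.20 eV/c

Take c = 2.99792458e8 m/s, 1 eV = 1.602176634e-19 J.
Since p = E/c for a photon, p = 6.438e-28 kg·m/s.
Converting to eV/c: p = 1.205 eV/c ≈ 1.20 eV/c.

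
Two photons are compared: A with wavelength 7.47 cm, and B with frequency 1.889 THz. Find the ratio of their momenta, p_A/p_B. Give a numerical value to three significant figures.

2.12 × 10^-3

p_A = 8.870 × 10^-33 kg·m/s (from wavelength = 7.47 cm, via p = h/λ).
p_B = 4.175 × 10^-30 kg·m/s (from frequency = 1.889 THz, via p = hf/c).
Ratio = 8.870 × 10^-33 / 4.175 × 10^-30 = 2.12 × 10^-3.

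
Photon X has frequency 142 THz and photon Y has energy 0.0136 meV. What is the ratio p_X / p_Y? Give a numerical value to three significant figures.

p_X = 3.139 × 10^-28 kg·m/s (from frequency = 142 THz, via p = hf/c).
p_Y = 7.268 × 10^-33 kg·m/s (from energy = 0.0136 meV, via p = E/c).
Ratio = 3.139 × 10^-28 / 7.268 × 10^-33 = 4.32 × 10^4.

4.32 × 10^4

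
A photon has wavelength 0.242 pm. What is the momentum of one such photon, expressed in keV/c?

5120 keV/c

Take h = 6.62607015·10^-34 J·s, c = 2.99792458·10^8 m/s, 1 eV = 1.602176634·10^-19 J.
Convert to SI: λ = 0.242 pm = 2.42·10^-13 m.
Apply p = h/λ: p = 2.738·10^-21 kg·m/s.
Converting to keV/c: p = 5123 keV/c ≈ 5120 keV/c.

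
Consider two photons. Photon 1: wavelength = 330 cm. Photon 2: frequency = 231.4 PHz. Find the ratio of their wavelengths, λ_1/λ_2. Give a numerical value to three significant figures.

λ_1 = 3.300 m (from wavelength = 330 cm, via λ given directly).
λ_2 = 1.296 × 10^-9 m (from frequency = 231.4 PHz, via λ = c/f).
Ratio = 3.300 / 1.296 × 10^-9 = 2.55 × 10^9.

2.55 × 10^9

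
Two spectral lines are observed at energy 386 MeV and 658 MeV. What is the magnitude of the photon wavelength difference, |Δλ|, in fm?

1.33 fm

Using λ = hc/E: λ₁ = 3.212 × 10^-15 m, λ₂ = 1.884 × 10^-15 m.
|Δλ| = |3.212 × 10^-15 − 1.884 × 10^-15| = 1.33 × 10^-15 m = 1.33 fm.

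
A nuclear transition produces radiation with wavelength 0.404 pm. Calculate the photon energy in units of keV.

3070 keV

Convert to SI: λ = 0.404 pm = 4.04e-13 m.
For a photon E = hc/λ, so E = 4.917e-13 J.
Converting to keV: E = 3069 keV ≈ 3070 keV.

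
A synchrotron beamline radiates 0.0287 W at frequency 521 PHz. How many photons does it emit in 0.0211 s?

1.75e12 photons

Total energy: E_total = P·t = 0.0287 × 0.0211 = 6.056e-4 J.
Per-photon energy: E = 3.452e-16 J.
N = E_total / E_photon = 1.75e12.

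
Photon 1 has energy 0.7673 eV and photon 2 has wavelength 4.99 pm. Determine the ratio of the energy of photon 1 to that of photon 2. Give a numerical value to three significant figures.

E_1 = 1.229 × 10^-19 J (from energy = 0.7673 eV, via E given directly).
E_2 = 3.981 × 10^-14 J (from wavelength = 4.99 pm, via E = hc/λ).
Ratio = 1.229 × 10^-19 / 3.981 × 10^-14 = 3.09 × 10^-6.

3.09 × 10^-6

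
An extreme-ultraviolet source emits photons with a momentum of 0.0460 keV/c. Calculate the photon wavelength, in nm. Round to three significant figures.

(h = 6.62607015·10^-34 J·s, c = 2.99792458·10^8 m/s, 1 eV = 1.602176634·10^-19 J.)
First convert: p = 0.0460 keV/c = 2.4584·10^-26 kg·m/s.
Apply λ = h/p: λ = 2.695·10^-8 m.
Converting to nm: λ = 26.95 nm ≈ 27.0 nm.

27.0 nm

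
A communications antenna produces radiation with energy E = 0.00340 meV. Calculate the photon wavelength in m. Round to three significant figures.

0.365 m

Use h = 6.62607015 × 10^-34 J·s, c = 2.99792458 × 10^8 m/s, 1 eV = 1.602176634 × 10^-19 J.
Convert to SI: E = 0.00340 meV = 5.4474 × 10^-25 J.
Since λ = hc/E for a photon, λ = 0.3647 m.
So λ ≈ 0.365 m.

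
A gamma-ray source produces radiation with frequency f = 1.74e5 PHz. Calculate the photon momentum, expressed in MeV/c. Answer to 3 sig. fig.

Take h = 6.62607015e-34 J·s, c = 2.99792458e8 m/s, 1 eV = 1.602176634e-19 J.
In SI units: f = 1.74e5 PHz = 1.74e20 Hz.
Apply p = hf/c: p = 3.846e-22 kg·m/s.
Converting to MeV/c: p = 0.7196 MeV/c ≈ 0.720 MeV/c.

0.720 MeV/c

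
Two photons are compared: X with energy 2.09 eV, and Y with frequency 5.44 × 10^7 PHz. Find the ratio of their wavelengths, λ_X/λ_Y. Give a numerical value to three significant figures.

λ_X = 5.932 × 10^-7 m (from energy = 2.09 eV, via λ = hc/E).
λ_Y = 5.511 × 10^-15 m (from frequency = 5.44 × 10^7 PHz, via λ = c/f).
Ratio = 5.932 × 10^-7 / 5.511 × 10^-15 = 1.08 × 10^8.

1.08 × 10^8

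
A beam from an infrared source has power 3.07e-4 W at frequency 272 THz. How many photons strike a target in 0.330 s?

5.62e14 photons

Total energy: E_total = P·t = 3.07e-4 × 0.330 = 1.013e-4 J.
Per-photon energy: E = 1.802e-19 J.
N = E_total / E_photon = 5.62e14.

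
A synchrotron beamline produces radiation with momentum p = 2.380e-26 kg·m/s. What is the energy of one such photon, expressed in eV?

The photon relation is E = pc, giving E = 7.135e-18 J.
Converting to eV: E = 44.53 eV ≈ 44.5 eV.

44.5 eV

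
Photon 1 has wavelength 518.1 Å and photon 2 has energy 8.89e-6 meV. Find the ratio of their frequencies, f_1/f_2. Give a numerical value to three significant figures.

f_1 = 5.786e15 Hz (from wavelength = 518.1 Å, via f = c/λ).
f_2 = 2.150e6 Hz (from energy = 8.89e-6 meV, via f = E/h).
Ratio = 5.786e15 / 2.150e6 = 2.69e9.

2.69e9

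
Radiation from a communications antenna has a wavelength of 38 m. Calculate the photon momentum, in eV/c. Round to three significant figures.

3.26 × 10^-8 eV/c

(h = 6.62607015 × 10^-34 J·s, c = 2.99792458 × 10^8 m/s, 1 eV = 1.602176634 × 10^-19 J.)
The photon relation is p = h/λ, giving p = 1.744 × 10^-35 kg·m/s.
Converting to eV/c: p = 3.263 × 10^-8 eV/c ≈ 3.26 × 10^-8 eV/c.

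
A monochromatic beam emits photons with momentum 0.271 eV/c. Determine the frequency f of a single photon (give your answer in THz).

65.5 THz

First convert: p = 0.271 eV/c = 1.4483 × 10^-28 kg·m/s.
For a photon f = pc/h, so f = 6.553 × 10^13 Hz.
Converting to THz: f = 65.53 THz ≈ 65.5 THz.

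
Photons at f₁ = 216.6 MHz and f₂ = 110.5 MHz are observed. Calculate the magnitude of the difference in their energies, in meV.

4.39 × 10^-4 meV

Using E = hf: E₁ = 1.4352 × 10^-25 J, E₂ = 7.3218 × 10^-26 J.
|ΔE| = |1.4352 × 10^-25 − 7.3218 × 10^-26| = 7.03 × 10^-26 J = 4.39 × 10^-4 meV.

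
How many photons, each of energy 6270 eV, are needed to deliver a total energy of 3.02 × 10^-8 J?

Per-photon energy: E = 1.005 × 10^-15 J (from energy = 6270 eV).
N = E_total / E_photon = 3.02 × 10^-8 J / 1.005 × 10^-15 J = 3.01 × 10^7.

3.01 × 10^7 photons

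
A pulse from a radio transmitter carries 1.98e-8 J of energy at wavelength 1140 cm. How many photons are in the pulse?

Per-photon energy: E = 1.742e-26 J (from wavelength = 1140 cm).
N = E_total / E_photon = 1.98e-8 J / 1.742e-26 J = 1.14e18.

1.14e18 photons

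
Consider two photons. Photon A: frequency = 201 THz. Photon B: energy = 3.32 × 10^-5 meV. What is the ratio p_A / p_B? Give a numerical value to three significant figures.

p_A = 4.443 × 10^-28 kg·m/s (from frequency = 201 THz, via p = hf/c).
p_B = 1.774 × 10^-35 kg·m/s (from energy = 3.32 × 10^-5 meV, via p = E/c).
Ratio = 4.443 × 10^-28 / 1.774 × 10^-35 = 2.50 × 10^7.

2.50 × 10^7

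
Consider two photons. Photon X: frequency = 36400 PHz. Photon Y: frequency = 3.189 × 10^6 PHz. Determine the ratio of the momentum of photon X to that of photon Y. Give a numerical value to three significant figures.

0.0114

p_X = 8.045 × 10^-23 kg·m/s (from frequency = 36400 PHz, via p = hf/c).
p_Y = 7.048 × 10^-21 kg·m/s (from frequency = 3.189 × 10^6 PHz, via p = hf/c).
Ratio = 8.045 × 10^-23 / 7.048 × 10^-21 = 0.0114.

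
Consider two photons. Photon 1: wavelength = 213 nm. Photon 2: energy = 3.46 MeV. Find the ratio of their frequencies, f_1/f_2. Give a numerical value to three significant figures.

1.68 × 10^-6

f_1 = 1.407 × 10^15 Hz (from wavelength = 213 nm, via f = c/λ).
f_2 = 8.366 × 10^20 Hz (from energy = 3.46 MeV, via f = E/h).
Ratio = 1.407 × 10^15 / 8.366 × 10^20 = 1.68 × 10^-6.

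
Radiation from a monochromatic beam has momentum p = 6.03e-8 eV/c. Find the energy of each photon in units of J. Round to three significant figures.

Convert to SI: p = 6.03e-8 eV/c = 3.2226e-35 kg·m/s.
Since E = pc for a photon, E = 9.661e-27 J.
So E ≈ 9.66e-27 J.

9.66e-27 J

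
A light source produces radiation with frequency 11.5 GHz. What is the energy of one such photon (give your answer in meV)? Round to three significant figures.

0.0476 meV

(h = 6.62607015 × 10^-34 J·s, 1 eV = 1.602176634 × 10^-19 J.)
First convert: f = 11.5 GHz = 1.15 × 10^10 Hz.
Since E = hf for a photon, E = 7.620 × 10^-24 J.
Converting to meV: E = 0.04756 meV ≈ 0.0476 meV.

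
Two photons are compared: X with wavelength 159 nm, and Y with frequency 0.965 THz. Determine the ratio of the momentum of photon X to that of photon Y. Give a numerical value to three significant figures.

1950

p_X = 4.167 × 10^-27 kg·m/s (from wavelength = 159 nm, via p = h/λ).
p_Y = 2.133 × 10^-30 kg·m/s (from frequency = 0.965 THz, via p = hf/c).
Ratio = 4.167 × 10^-27 / 2.133 × 10^-30 = 1950.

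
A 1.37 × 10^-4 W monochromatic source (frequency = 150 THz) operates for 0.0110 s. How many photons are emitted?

1.52 × 10^13 photons

Total energy: E_total = P·t = 1.37 × 10^-4 × 0.0110 = 1.507 × 10^-6 J.
Per-photon energy: E = 9.939 × 10^-20 J.
N = E_total / E_photon = 1.52 × 10^13.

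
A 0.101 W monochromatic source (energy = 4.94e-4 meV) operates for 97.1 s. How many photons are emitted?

Total energy: E_total = P·t = 0.101 × 97.1 = 9.807 J.
Per-photon energy: E = 7.915e-26 J.
N = E_total / E_photon = 1.24e26.

1.24e26 photons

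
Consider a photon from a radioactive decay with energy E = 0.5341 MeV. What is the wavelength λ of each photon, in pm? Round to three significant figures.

2.32 pm

Use h = 6.62607015e-34 J·s, c = 2.99792458e8 m/s, 1 eV = 1.602176634e-19 J.
In SI units: E = 0.5341 MeV = 8.5572e-14 J.
Since λ = hc/E for a photon, λ = 2.321e-12 m.
Converting to pm: λ = 2.321 pm ≈ 2.32 pm.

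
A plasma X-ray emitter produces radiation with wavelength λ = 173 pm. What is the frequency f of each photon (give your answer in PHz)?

1730 PHz

Take c = 2.99792458·10^8 m/s.
First convert: λ = 173 pm = 1.73·10^-10 m.
For a photon f = c/λ, so f = 1.733·10^18 Hz.
Converting to PHz: f = 1733 PHz ≈ 1730 PHz.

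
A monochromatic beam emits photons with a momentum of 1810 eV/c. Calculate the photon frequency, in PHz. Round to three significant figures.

Use h = 6.62607015·10^-34 J·s, c = 2.99792458·10^8 m/s, 1 eV = 1.602176634·10^-19 J.
In SI units: p = 1810 eV/c = 9.6732·10^-25 kg·m/s.
Since f = pc/h for a photon, f = 4.377·10^17 Hz.
Converting to PHz: f = 437.7 PHz ≈ 438 PHz.

438 PHz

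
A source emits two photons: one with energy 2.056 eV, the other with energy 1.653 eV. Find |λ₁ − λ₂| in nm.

147 nm

Using λ = hc/E: λ₁ = 6.0304e-7 m, λ₂ = 7.5006e-7 m.
|Δλ| = |6.0304e-7 − 7.5006e-7| = 1.47e-7 m = 147 nm.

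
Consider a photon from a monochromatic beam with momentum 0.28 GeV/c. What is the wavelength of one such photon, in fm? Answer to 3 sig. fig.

4.43 fm

(h = 6.62607015 × 10^-34 J·s, c = 2.99792458 × 10^8 m/s, 1 eV = 1.602176634 × 10^-19 J.)
In SI units: p = 0.28 GeV/c = 1.4964 × 10^-19 kg·m/s.
The photon relation is λ = h/p, giving λ = 4.428 × 10^-15 m.
Converting to fm: λ = 4.428 fm ≈ 4.43 fm.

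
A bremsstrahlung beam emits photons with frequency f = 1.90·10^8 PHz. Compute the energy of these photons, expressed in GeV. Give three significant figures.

Convert to SI: f = 1.90·10^8 PHz = 1.90·10^23 Hz.
The photon relation is E = hf, giving E = 1.259·10^-10 J.
Converting to GeV: E = 0.7858 GeV ≈ 0.786 GeV.

0.786 GeV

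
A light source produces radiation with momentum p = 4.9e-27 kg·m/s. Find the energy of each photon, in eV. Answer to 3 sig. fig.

Apply E = pc: E = 1.469e-18 J.
Converting to eV: E = 9.169 eV ≈ 9.17 eV.

9.17 eV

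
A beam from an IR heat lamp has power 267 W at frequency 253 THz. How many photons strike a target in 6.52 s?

1.04 × 10^22 photons

Total energy: E_total = P·t = 267 × 6.52 = 1741 J.
Per-photon energy: E = 1.676 × 10^-19 J.
N = E_total / E_photon = 1.04 × 10^22.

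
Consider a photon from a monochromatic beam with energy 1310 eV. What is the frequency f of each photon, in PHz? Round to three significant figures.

Take h = 6.62607015e-34 J·s, 1 eV = 1.602176634e-19 J.
Convert to SI: E = 1310 eV = 2.0989e-16 J.
For a photon f = E/h, so f = 3.168e17 Hz.
Converting to PHz: f = 316.8 PHz ≈ 317 PHz.

317 PHz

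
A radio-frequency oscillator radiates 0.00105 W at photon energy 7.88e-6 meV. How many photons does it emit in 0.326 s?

Total energy: E_total = P·t = 0.00105 × 0.326 = 3.423e-4 J.
Per-photon energy: E = 1.263e-27 J.
N = E_total / E_photon = 2.71e23.

2.71e23 photons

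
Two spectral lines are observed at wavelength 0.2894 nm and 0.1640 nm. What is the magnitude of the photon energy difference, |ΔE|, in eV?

Using E = hc/λ: E₁ = 6.8640e-16 J, E₂ = 1.2112e-15 J.
|ΔE| = |6.8640e-16 − 1.2112e-15| = 5.25e-16 J = 3280 eV.

3280 eV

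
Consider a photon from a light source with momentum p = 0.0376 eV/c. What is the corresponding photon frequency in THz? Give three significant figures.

9.09 THz

First convert: p = 0.0376 eV/c = 2.0095·10^-29 kg·m/s.
For a photon f = pc/h, so f = 9.092·10^12 Hz.
Converting to THz: f = 9.092 THz ≈ 9.09 THz.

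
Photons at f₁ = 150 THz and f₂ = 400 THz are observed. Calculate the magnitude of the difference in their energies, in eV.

1.03 eV

Using E = hf: E₁ = 9.939·10^-20 J, E₂ = 2.650·10^-19 J.
|ΔE| = |9.939·10^-20 − 2.650·10^-19| = 1.66·10^-19 J = 1.03 eV.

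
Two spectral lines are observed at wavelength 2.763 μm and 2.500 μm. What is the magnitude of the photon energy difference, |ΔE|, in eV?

0.0472 eV

Using E = hc/λ: E₁ = 7.1895 × 10^-20 J, E₂ = 7.9458 × 10^-20 J.
|ΔE| = |7.1895 × 10^-20 − 7.9458 × 10^-20| = 7.56 × 10^-21 J = 0.0472 eV.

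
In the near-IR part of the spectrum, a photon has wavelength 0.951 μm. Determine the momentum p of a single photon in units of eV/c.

Use h = 6.62607015 × 10^-34 J·s, c = 2.99792458 × 10^8 m/s, 1 eV = 1.602176634 × 10^-19 J.
In SI units: λ = 0.951 μm = 9.51 × 10^-7 m.
The photon relation is p = h/λ, giving p = 6.967 × 10^-28 kg·m/s.
Converting to eV/c: p = 1.304 eV/c ≈ 1.30 eV/c.

1.30 eV/c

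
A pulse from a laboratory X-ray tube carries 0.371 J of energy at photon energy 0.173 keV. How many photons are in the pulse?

1.34e16 photons

Per-photon energy: E = 2.772e-17 J (from energy = 0.173 keV).
N = E_total / E_photon = 0.371 J / 2.772e-17 J = 1.34e16.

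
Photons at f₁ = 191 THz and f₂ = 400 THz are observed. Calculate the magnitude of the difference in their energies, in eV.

Using E = hf: E₁ = 1.266 × 10^-19 J, E₂ = 2.650 × 10^-19 J.
|ΔE| = |1.266 × 10^-19 − 2.650 × 10^-19| = 1.38 × 10^-19 J = 0.864 eV.

0.864 eV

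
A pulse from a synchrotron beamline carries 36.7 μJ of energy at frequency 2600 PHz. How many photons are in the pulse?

Per-photon energy: E = 1.723e-15 J (from frequency = 2600 PHz).
N = E_total / E_photon = 3.67e-5 J / 1.723e-15 J = 2.13e10.

2.13e10 photons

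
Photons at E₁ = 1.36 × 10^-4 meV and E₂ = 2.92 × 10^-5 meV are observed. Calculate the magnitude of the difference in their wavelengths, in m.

33.3 m

Using λ = hc/E: λ₁ = 9.116 m, λ₂ = 42.46 m.
|Δλ| = |9.116 − 42.46| = 33.3 m.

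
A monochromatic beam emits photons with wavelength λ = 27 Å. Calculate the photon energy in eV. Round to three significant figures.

In SI units: λ = 27 Å = 2.7·10^-9 m.
Apply E = hc/λ: E = 7.357·10^-17 J.
Converting to eV: E = 459.2 eV ≈ 459 eV.

459 eV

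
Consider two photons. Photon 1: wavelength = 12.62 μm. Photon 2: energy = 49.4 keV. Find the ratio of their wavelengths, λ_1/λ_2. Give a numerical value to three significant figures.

5.03e5

λ_1 = 1.262e-5 m (from wavelength = 12.62 μm, via λ given directly).
λ_2 = 2.510e-11 m (from energy = 49.4 keV, via λ = hc/E).
Ratio = 1.262e-5 / 2.510e-11 = 5.03e5.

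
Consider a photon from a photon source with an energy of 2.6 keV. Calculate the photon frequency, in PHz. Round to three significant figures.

629 PHz

Take h = 6.62607015e-34 J·s, 1 eV = 1.602176634e-19 J.
In SI units: E = 2.6 keV = 4.1657e-16 J.
The photon relation is f = E/h, giving f = 6.287e17 Hz.
Converting to PHz: f = 628.7 PHz ≈ 629 PHz.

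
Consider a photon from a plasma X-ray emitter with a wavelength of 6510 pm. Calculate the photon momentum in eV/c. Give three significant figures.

Take h = 6.62607015e-34 J·s, c = 2.99792458e8 m/s, 1 eV = 1.602176634e-19 J.
Convert to SI: λ = 6510 pm = 6.51e-9 m.
Apply p = h/λ: p = 1.018e-25 kg·m/s.
Converting to eV/c: p = 190.5 eV/c ≈ 190 eV/c.

190 eV/c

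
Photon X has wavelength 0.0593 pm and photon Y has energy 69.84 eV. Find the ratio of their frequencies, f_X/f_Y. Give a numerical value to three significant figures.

f_X = 5.056e21 Hz (from wavelength = 0.0593 pm, via f = c/λ).
f_Y = 1.689e16 Hz (from energy = 69.84 eV, via f = E/h).
Ratio = 5.056e21 / 1.689e16 = 2.99e5.

2.99e5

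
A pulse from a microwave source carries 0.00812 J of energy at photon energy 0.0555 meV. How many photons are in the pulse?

9.13e20 photons

Per-photon energy: E = 8.892e-24 J (from energy = 0.0555 meV).
N = E_total / E_photon = 0.00812 J / 8.892e-24 J = 9.13e20.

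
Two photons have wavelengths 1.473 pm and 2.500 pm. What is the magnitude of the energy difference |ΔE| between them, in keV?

346 keV

Using E = hc/λ: E₁ = 1.3486 × 10^-13 J, E₂ = 7.9458 × 10^-14 J.
|ΔE| = |1.3486 × 10^-13 − 7.9458 × 10^-14| = 5.54 × 10^-14 J = 346 keV.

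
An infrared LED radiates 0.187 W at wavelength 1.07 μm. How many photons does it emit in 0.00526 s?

5.30e15 photons

Total energy: E_total = P·t = 0.187 × 0.00526 = 9.836e-4 J.
Per-photon energy: E = 1.856e-19 J.
N = E_total / E_photon = 5.30e15.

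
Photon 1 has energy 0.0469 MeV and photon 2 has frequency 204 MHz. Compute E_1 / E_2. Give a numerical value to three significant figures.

E_1 = 7.514 × 10^-15 J (from energy = 0.0469 MeV, via E given directly).
E_2 = 1.352 × 10^-25 J (from frequency = 204 MHz, via E = hf).
Ratio = 7.514 × 10^-15 / 1.352 × 10^-25 = 5.56 × 10^10.

5.56 × 10^10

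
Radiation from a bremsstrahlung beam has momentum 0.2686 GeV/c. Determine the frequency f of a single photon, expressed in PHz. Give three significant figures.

6.49e7 PHz

(h = 6.62607015e-34 J·s, c = 2.99792458e8 m/s, 1 eV = 1.602176634e-19 J.)
First convert: p = 0.2686 GeV/c = 1.4355e-19 kg·m/s.
The photon relation is f = pc/h, giving f = 6.495e22 Hz.
Converting to PHz: f = 6.495e7 PHz ≈ 6.49e7 PHz.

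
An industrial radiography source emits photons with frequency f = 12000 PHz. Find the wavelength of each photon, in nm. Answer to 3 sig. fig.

(c = 2.99792458·10^8 m/s.)
Convert to SI: f = 12000 PHz = 1.20·10^19 Hz.
Since λ = c/f for a photon, λ = 2.498·10^-11 m.
Converting to nm: λ = 0.02498 nm ≈ 0.0250 nm.

0.0250 nm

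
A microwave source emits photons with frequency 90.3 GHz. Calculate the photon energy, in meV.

Convert to SI: f = 90.3 GHz = 9.03 × 10^10 Hz.
Apply E = hf: E = 5.983 × 10^-23 J.
Converting to meV: E = 0.3735 meV ≈ 0.373 meV.

0.373 meV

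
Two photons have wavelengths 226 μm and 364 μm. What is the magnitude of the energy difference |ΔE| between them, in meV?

Using E = hc/λ: E₁ = 8.790e-22 J, E₂ = 5.457e-22 J.
|ΔE| = |8.790e-22 − 5.457e-22| = 3.33e-22 J = 2.08 meV.

2.08 meV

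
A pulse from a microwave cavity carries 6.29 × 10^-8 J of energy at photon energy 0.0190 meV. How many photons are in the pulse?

2.07 × 10^16 photons

Per-photon energy: E = 3.044 × 10^-24 J (from energy = 0.0190 meV).
N = E_total / E_photon = 6.29 × 10^-8 J / 3.044 × 10^-24 J = 2.07 × 10^16.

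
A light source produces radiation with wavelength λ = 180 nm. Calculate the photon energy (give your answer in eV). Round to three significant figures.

Take h = 6.62607015 × 10^-34 J·s, c = 2.99792458 × 10^8 m/s, 1 eV = 1.602176634 × 10^-19 J.
In SI units: λ = 180 nm = 1.8 × 10^-7 m.
For a photon E = hc/λ, so E = 1.104 × 10^-18 J.
Converting to eV: E = 6.888 eV ≈ 6.89 eV.

6.89 eV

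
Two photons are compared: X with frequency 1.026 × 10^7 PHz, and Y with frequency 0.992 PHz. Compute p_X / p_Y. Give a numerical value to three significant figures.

1.03 × 10^7

p_X = 2.268 × 10^-20 kg·m/s (from frequency = 1.026 × 10^7 PHz, via p = hf/c).
p_Y = 2.193 × 10^-27 kg·m/s (from frequency = 0.992 PHz, via p = hf/c).
Ratio = 2.268 × 10^-20 / 2.193 × 10^-27 = 1.03 × 10^7.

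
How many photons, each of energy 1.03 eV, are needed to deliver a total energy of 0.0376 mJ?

2.28e14 photons

Per-photon energy: E = 1.650e-19 J (from energy = 1.03 eV).
N = E_total / E_photon = 3.76e-5 J / 1.650e-19 J = 2.28e14.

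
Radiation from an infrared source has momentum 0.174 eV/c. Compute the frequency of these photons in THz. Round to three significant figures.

Convert to SI: p = 0.174 eV/c = 9.2991e-29 kg·m/s.
Since f = pc/h for a photon, f = 4.207e13 Hz.
Converting to THz: f = 42.07 THz ≈ 42.1 THz.

42.1 THz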